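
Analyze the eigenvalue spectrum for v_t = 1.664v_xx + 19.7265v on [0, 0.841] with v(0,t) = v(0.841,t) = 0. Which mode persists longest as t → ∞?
Eigenvalues: λₙ = 1.664n²π²/0.841² - 19.7265.
First three modes:
  n=1: λ₁ = 1.664π²/0.841² - 19.7265 ≈ 3.493
  n=2: λ₂ = 6.656π²/0.841² - 19.7265 ≈ 73.153
  n=3: λ₃ = 14.976π²/0.841² - 19.7265 ≈ 189.253
Since 1.664π²/0.841² ≈ 23.22 > 19.7265, all λₙ > 0.
The n=1 mode decays slowest → dominates as t → ∞.
Asymptotic: v ~ c₁ sin(πx/0.841) e^{-λ₁t} with decay rate λ₁ ≈ 3.493.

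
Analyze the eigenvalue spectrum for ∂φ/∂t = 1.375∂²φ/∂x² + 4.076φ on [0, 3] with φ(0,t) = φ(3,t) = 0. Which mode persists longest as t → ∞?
Eigenvalues: λₙ = 1.375n²π²/3² - 4.076.
First three modes:
  n=1: λ₁ = 1.375π²/3² - 4.076 ≈ -2.568
  n=2: λ₂ = 5.5π²/3² - 4.076 ≈ 1.955
  n=3: λ₃ = 12.375π²/3² - 4.076 ≈ 9.495
Since 1.375π²/3² ≈ 1.508 < 4.076, λ₁ < 0.
The n=1 mode grows fastest (−λₙ is largest for n=1) → dominates.
Asymptotic: φ ~ c₁ sin(πx/3) e^{2.568t} (exponential growth at rate −λ₁ ≈ 2.568).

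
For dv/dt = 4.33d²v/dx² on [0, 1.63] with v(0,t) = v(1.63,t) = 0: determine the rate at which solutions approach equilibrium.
Eigenvalues: λₙ = 4.33n²π²/1.63².
First three modes:
  n=1: λ₁ = 4.33π²/1.63² ≈ 16.085
  n=2: λ₂ = 17.32π²/1.63² ≈ 64.339 (4× faster decay)
  n=3: λ₃ = 38.97π²/1.63² ≈ 144.762 (9× faster decay)
As t → ∞, higher modes decay exponentially faster. The n=1 mode dominates: v ~ c₁ sin(πx/1.63) e^{-λ₁t}.
Decay rate: λ₁ = 4.33π²/1.63² ≈ 16.085.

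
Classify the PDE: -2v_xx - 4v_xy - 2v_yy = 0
A = -2, B = -4, C = -2. Discriminant B² - 4AC = 0. Since 0 = 0, parabolic.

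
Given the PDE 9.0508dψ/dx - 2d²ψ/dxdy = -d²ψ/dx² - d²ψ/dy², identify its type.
Rewriting in standard form: d²ψ/dx² - 2d²ψ/dxdy + d²ψ/dy² + 9.0508dψ/dx = 0. The second-order coefficients are A = 1, B = -2, C = 1. Since B² - 4AC = 0 = 0, this is a parabolic PDE.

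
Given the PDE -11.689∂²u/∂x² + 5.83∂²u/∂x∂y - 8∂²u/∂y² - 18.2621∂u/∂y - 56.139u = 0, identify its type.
The second-order coefficients are A = -11.689, B = 5.83, C = -8. Since B² - 4AC = -340.0591 < 0, this is an elliptic PDE.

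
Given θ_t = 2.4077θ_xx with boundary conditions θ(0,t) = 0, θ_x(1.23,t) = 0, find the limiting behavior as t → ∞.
θ → 0. Heat escapes through the Dirichlet boundary.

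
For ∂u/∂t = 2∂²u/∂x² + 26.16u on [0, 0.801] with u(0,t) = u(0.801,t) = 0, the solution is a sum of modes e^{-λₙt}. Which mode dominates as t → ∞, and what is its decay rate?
Eigenvalues: λₙ = 2n²π²/0.801² - 26.16.
First three modes:
  n=1: λ₁ = 2π²/0.801² - 26.16 ≈ 4.606
  n=2: λ₂ = 8π²/0.801² - 26.16 ≈ 96.902
  n=3: λ₃ = 18π²/0.801² - 26.16 ≈ 250.73
Since 2π²/0.801² ≈ 30.766 > 26.16, all λₙ > 0.
The n=1 mode decays slowest → dominates as t → ∞.
Asymptotic: u ~ c₁ sin(πx/0.801) e^{-λ₁t} with decay rate λ₁ ≈ 4.606.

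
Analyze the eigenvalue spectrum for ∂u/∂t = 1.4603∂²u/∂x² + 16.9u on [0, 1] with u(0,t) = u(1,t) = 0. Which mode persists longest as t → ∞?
Eigenvalues: λₙ = 1.4603n²π²/1² - 16.9.
First three modes:
  n=1: λ₁ = 1.4603π² - 16.9 ≈ -2.487
  n=2: λ₂ = 5.8412π² - 16.9 ≈ 40.75
  n=3: λ₃ = 13.1427π² - 16.9 ≈ 112.813
Since 1.4603π² ≈ 14.413 < 16.9, λ₁ < 0.
The n=1 mode grows fastest (−λₙ is largest for n=1) → dominates.
Asymptotic: u ~ c₁ sin(πx/1) e^{2.487t} (exponential growth at rate −λ₁ ≈ 2.487).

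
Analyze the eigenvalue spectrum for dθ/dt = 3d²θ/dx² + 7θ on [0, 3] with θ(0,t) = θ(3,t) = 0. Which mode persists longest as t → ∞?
Eigenvalues: λₙ = 3n²π²/3² - 7.
First three modes:
  n=1: λ₁ = 3π²/3² - 7 ≈ -3.71
  n=2: λ₂ = 12π²/3² - 7 ≈ 6.159
  n=3: λ₃ = 27π²/3² - 7 ≈ 22.609
Since 3π²/3² ≈ 3.29 < 7, λ₁ < 0.
The n=1 mode grows fastest (−λₙ is largest for n=1) → dominates.
Asymptotic: θ ~ c₁ sin(πx/3) e^{3.71t} (exponential growth at rate −λ₁ ≈ 3.71).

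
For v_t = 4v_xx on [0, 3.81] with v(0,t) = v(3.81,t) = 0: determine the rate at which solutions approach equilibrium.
Eigenvalues: λₙ = 4n²π²/3.81².
First three modes:
  n=1: λ₁ = 4π²/3.81² ≈ 2.72
  n=2: λ₂ = 16π²/3.81² ≈ 10.879 (4× faster decay)
  n=3: λ₃ = 36π²/3.81² ≈ 24.477 (9× faster decay)
As t → ∞, higher modes decay exponentially faster. The n=1 mode dominates: v ~ c₁ sin(πx/3.81) e^{-λ₁t}.
Decay rate: λ₁ = 4π²/3.81² ≈ 2.72.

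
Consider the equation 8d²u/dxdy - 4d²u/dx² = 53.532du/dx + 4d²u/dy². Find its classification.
Rewriting in standard form: -4d²u/dx² + 8d²u/dxdy - 4d²u/dy² - 53.532du/dx = 0. Parabolic. (A = -4, B = 8, C = -4 gives B² - 4AC = 0.)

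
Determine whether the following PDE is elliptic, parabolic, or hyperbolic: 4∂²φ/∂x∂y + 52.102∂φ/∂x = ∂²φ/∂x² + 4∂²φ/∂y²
Rewriting in standard form: -∂²φ/∂x² + 4∂²φ/∂x∂y - 4∂²φ/∂y² + 52.102∂φ/∂x = 0. Coefficients: A = -1, B = 4, C = -4. B² - 4AC = 0, which is zero, so the equation is parabolic.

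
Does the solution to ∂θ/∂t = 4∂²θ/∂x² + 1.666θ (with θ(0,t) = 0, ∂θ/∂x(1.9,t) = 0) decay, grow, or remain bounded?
θ → 0. Diffusion dominates reaction (r=1.666 < κπ²/(4L²)≈2.73); solution decays.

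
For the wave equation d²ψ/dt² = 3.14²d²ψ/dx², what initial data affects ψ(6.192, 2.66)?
Domain of dependence: [-2.1604, 14.5444]. Signals travel at speed 3.14, so data within |x - 6.192| ≤ 3.14·2.66 = 8.3524 can reach the point.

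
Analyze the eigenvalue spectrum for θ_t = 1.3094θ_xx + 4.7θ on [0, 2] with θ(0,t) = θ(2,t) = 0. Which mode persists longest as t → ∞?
Eigenvalues: λₙ = 1.3094n²π²/2² - 4.7.
First three modes:
  n=1: λ₁ = 1.3094π²/2² - 4.7 ≈ -1.469
  n=2: λ₂ = 5.2376π²/2² - 4.7 ≈ 8.223
  n=3: λ₃ = 11.7846π²/2² - 4.7 ≈ 24.377
Since 1.3094π²/2² ≈ 3.231 < 4.7, λ₁ < 0.
The n=1 mode grows fastest (−λₙ is largest for n=1) → dominates.
Asymptotic: θ ~ c₁ sin(πx/2) e^{1.469t} (exponential growth at rate −λ₁ ≈ 1.469).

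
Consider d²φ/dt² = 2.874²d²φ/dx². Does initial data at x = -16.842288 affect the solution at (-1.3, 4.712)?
No. The domain of dependence is [-14.842288, 12.242288], and -16.842288 is outside this interval.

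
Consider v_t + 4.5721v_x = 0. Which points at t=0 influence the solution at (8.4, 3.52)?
A single point: x = -7.693792. The characteristic through (8.4, 3.52) is x - 4.5721t = const, so x = 8.4 - 4.5721·3.52 = -7.693792.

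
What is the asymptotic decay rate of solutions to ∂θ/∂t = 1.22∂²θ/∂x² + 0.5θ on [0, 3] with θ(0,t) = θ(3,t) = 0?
Eigenvalues: λₙ = 1.22n²π²/3² - 0.5.
First three modes:
  n=1: λ₁ = 1.22π²/3² - 0.5 ≈ 0.838
  n=2: λ₂ = 4.88π²/3² - 0.5 ≈ 4.852
  n=3: λ₃ = 10.98π²/3² - 0.5 ≈ 11.541
Since 1.22π²/3² ≈ 1.338 > 0.5, all λₙ > 0.
The n=1 mode decays slowest → dominates as t → ∞.
Asymptotic: θ ~ c₁ sin(πx/3) e^{-λ₁t} with decay rate λ₁ ≈ 0.838.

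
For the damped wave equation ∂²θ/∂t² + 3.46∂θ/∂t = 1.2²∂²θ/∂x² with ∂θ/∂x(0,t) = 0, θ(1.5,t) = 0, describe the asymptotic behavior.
θ → 0. Damping (γ=3.46) dissipates energy; oscillations decay exponentially.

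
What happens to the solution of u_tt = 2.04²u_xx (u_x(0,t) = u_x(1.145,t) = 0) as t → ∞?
u oscillates about a mean that drifts linearly in t (generically unbounded; no decay). There is no damping, so the nonconstant modes persist as standing waves (energy conserved, no decay). But with Neumann conditions at both ends the constant mode has eigenvalue 0: the spatial mean M(t) of u satisfies M'' = 0, so M(t) = M(0) + M'(0)·t. Unless the initial velocity has zero mean (∫u_t(x,0)dx = 0), the solution grows linearly in t (unbounded, though not exponentially); if it does have zero mean, the solution stays bounded and simply oscillates.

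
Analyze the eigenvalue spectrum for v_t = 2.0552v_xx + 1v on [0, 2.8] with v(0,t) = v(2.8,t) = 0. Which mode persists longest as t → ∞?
Eigenvalues: λₙ = 2.0552n²π²/2.8² - 1.
First three modes:
  n=1: λ₁ = 2.0552π²/2.8² - 1 ≈ 1.587
  n=2: λ₂ = 8.2208π²/2.8² - 1 ≈ 9.349
  n=3: λ₃ = 18.4968π²/2.8² - 1 ≈ 22.285
Since 2.0552π²/2.8² ≈ 2.587 > 1, all λₙ > 0.
The n=1 mode decays slowest → dominates as t → ∞.
Asymptotic: v ~ c₁ sin(πx/2.8) e^{-λ₁t} with decay rate λ₁ ≈ 1.587.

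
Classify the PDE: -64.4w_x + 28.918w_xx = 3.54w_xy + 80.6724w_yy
Rewriting in standard form: 28.918w_xx - 3.54w_xy - 80.6724w_yy - 64.4w_x = 0. A = 28.918, B = -3.54, C = -80.6724. Discriminant B² - 4AC = 9344.0694528. Since 9344.0694528 > 0, hyperbolic.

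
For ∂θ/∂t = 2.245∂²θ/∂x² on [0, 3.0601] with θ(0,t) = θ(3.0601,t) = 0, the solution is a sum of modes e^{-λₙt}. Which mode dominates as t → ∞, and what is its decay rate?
Eigenvalues: λₙ = 2.245n²π²/3.0601².
First three modes:
  n=1: λ₁ = 2.245π²/3.0601² ≈ 2.366
  n=2: λ₂ = 8.98π²/3.0601² ≈ 9.465 (4× faster decay)
  n=3: λ₃ = 20.205π²/3.0601² ≈ 21.295 (9× faster decay)
As t → ∞, higher modes decay exponentially faster. The n=1 mode dominates: θ ~ c₁ sin(πx/3.0601) e^{-λ₁t}.
Decay rate: λ₁ = 2.245π²/3.0601² ≈ 2.366.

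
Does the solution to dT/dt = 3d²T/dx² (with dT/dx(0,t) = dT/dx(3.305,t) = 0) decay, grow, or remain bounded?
T → constant (steady state). Heat is conserved (no flux at boundaries); solution approaches the spatial average.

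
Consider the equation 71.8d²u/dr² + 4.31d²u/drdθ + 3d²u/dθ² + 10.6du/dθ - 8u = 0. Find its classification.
Elliptic. (A = 71.8, B = 4.31, C = 3 gives B² - 4AC = -843.0239.)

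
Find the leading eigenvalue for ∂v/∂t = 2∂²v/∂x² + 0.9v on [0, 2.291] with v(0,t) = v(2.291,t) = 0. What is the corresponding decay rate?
Eigenvalues: λₙ = 2n²π²/2.291² - 0.9.
First three modes:
  n=1: λ₁ = 2π²/2.291² - 0.9 ≈ 2.861
  n=2: λ₂ = 8π²/2.291² - 0.9 ≈ 14.143
  n=3: λ₃ = 18π²/2.291² - 0.9 ≈ 32.947
Since 2π²/2.291² ≈ 3.761 > 0.9, all λₙ > 0.
The n=1 mode decays slowest → dominates as t → ∞.
Asymptotic: v ~ c₁ sin(πx/2.291) e^{-λ₁t} with decay rate λ₁ ≈ 2.861.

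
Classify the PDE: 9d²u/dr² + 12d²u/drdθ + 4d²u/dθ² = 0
A = 9, B = 12, C = 4. Discriminant B² - 4AC = 0. Since 0 = 0, parabolic.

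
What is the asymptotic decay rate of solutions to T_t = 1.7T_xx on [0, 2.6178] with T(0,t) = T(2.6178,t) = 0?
Eigenvalues: λₙ = 1.7n²π²/2.6178².
First three modes:
  n=1: λ₁ = 1.7π²/2.6178² ≈ 2.448
  n=2: λ₂ = 6.8π²/2.6178² ≈ 9.793 (4× faster decay)
  n=3: λ₃ = 15.3π²/2.6178² ≈ 22.035 (9× faster decay)
As t → ∞, higher modes decay exponentially faster. The n=1 mode dominates: T ~ c₁ sin(πx/2.6178) e^{-λ₁t}.
Decay rate: λ₁ = 1.7π²/2.6178² ≈ 2.448.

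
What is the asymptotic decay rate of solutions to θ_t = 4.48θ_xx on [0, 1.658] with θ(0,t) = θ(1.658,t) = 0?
Eigenvalues: λₙ = 4.48n²π²/1.658².
First three modes:
  n=1: λ₁ = 4.48π²/1.658² ≈ 16.085
  n=2: λ₂ = 17.92π²/1.658² ≈ 64.338 (4× faster decay)
  n=3: λ₃ = 40.32π²/1.658² ≈ 144.761 (9× faster decay)
As t → ∞, higher modes decay exponentially faster. The n=1 mode dominates: θ ~ c₁ sin(πx/1.658) e^{-λ₁t}.
Decay rate: λ₁ = 4.48π²/1.658² ≈ 16.085.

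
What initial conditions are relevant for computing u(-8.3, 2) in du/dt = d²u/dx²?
The entire real line. The heat equation has infinite propagation speed: any initial disturbance instantly affects all points (though exponentially small far away).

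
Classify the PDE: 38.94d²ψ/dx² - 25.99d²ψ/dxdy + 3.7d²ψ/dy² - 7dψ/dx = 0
A = 38.94, B = -25.99, C = 3.7. Discriminant B² - 4AC = 99.1681. Since 99.1681 > 0, hyperbolic.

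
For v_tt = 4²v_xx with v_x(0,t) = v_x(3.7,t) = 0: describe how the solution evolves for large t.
v oscillates about a mean that drifts linearly in t (generically unbounded; no decay). There is no damping, so the nonconstant modes persist as standing waves (energy conserved, no decay). But with Neumann conditions at both ends the constant mode has eigenvalue 0: the spatial mean M(t) of v satisfies M'' = 0, so M(t) = M(0) + M'(0)·t. Unless the initial velocity has zero mean (∫v_t(x,0)dx = 0), the solution grows linearly in t (unbounded, though not exponentially); if it does have zero mean, the solution stays bounded and simply oscillates.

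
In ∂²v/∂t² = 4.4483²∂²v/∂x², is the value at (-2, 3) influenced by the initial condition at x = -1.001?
Yes. The domain of dependence is [-15.3449, 11.3449], and -1.001 ∈ [-15.3449, 11.3449].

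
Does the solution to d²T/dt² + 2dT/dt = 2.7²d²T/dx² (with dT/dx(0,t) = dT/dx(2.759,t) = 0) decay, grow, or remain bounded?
T → constant (steady state). Damping (γ=2) dissipates the nonconstant modes; with Neumann BCs the spatial average obeys M''+γM'=0 and tends to a finite limit.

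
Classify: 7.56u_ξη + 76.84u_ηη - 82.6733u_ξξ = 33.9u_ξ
Rewriting in standard form: -82.6733u_ξξ + 7.56u_ξη + 76.84u_ηη - 33.9u_ξ = 0. Hyperbolic (discriminant = 25467.619088).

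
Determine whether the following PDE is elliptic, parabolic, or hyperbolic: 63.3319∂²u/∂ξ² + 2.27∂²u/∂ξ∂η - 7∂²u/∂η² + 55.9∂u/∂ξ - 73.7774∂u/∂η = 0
Coefficients: A = 63.3319, B = 2.27, C = -7. B² - 4AC = 1778.4461, which is positive, so the equation is hyperbolic.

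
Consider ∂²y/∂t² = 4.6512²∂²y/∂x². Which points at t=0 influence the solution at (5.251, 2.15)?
Domain of dependence: [-4.74908, 15.25108]. Signals travel at speed 4.6512, so data within |x - 5.251| ≤ 4.6512·2.15 = 10.00008 can reach the point.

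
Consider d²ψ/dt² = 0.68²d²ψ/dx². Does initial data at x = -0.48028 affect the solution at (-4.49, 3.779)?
No. The domain of dependence is [-7.05972, -1.92028], and -0.48028 is outside this interval.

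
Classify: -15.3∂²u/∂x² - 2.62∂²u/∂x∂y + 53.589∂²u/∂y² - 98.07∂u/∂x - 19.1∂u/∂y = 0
Hyperbolic (discriminant = 3286.5112).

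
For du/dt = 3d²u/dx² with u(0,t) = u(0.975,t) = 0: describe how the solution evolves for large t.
u → 0. Heat diffuses out through both boundaries.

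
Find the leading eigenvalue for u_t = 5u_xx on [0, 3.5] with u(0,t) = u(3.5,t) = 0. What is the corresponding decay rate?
Eigenvalues: λₙ = 5n²π²/3.5².
First three modes:
  n=1: λ₁ = 5π²/3.5² ≈ 4.028
  n=2: λ₂ = 20π²/3.5² ≈ 16.114 (4× faster decay)
  n=3: λ₃ = 45π²/3.5² ≈ 36.256 (9× faster decay)
As t → ∞, higher modes decay exponentially faster. The n=1 mode dominates: u ~ c₁ sin(πx/3.5) e^{-λ₁t}.
Decay rate: λ₁ = 5π²/3.5² ≈ 4.028.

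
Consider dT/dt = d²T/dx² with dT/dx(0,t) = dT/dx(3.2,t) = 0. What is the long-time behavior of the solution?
As t → ∞, T → constant (steady state). Heat is conserved (no flux at boundaries); solution approaches the spatial average.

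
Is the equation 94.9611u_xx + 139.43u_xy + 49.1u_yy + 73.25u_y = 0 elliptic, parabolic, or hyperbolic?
Computing B² - 4AC with A = 94.9611, B = 139.43, C = 49.1: discriminant = 790.36486 (positive). Answer: hyperbolic.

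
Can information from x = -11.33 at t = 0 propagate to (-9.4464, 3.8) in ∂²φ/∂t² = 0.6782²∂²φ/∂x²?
Yes. The domain of dependence is [-12.02356, -6.86924], and -11.33 ∈ [-12.02356, -6.86924].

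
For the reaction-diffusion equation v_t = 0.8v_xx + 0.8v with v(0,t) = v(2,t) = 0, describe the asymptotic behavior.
v → 0. Diffusion dominates reaction (r=0.8 < κπ²/L²≈1.97); solution decays.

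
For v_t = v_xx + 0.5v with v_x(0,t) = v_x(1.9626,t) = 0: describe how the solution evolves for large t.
v grows unboundedly. With Neumann BCs the constant mode has diffusion eigenvalue 0, so any r > 0 makes it grow like e^(0.5t); solution grows exponentially.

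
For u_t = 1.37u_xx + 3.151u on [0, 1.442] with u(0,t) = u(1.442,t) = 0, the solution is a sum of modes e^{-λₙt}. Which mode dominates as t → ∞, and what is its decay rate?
Eigenvalues: λₙ = 1.37n²π²/1.442² - 3.151.
First three modes:
  n=1: λ₁ = 1.37π²/1.442² - 3.151 ≈ 3.352
  n=2: λ₂ = 5.48π²/1.442² - 3.151 ≈ 22.86
  n=3: λ₃ = 12.33π²/1.442² - 3.151 ≈ 55.373
Since 1.37π²/1.442² ≈ 6.503 > 3.151, all λₙ > 0.
The n=1 mode decays slowest → dominates as t → ∞.
Asymptotic: u ~ c₁ sin(πx/1.442) e^{-λ₁t} with decay rate λ₁ ≈ 3.352.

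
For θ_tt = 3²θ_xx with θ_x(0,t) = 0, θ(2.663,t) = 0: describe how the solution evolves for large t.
θ oscillates (no decay). Energy is conserved; the solution oscillates indefinitely as standing waves.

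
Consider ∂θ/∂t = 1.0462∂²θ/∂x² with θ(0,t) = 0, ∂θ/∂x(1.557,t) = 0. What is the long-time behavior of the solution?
As t → ∞, θ → 0. Heat escapes through the Dirichlet boundary.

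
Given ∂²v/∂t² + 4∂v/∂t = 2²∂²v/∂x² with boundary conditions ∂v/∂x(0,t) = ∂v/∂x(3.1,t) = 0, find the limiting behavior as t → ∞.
v → constant (steady state). Damping (γ=4) dissipates the nonconstant modes; with Neumann BCs the spatial average obeys M''+γM'=0 and tends to a finite limit.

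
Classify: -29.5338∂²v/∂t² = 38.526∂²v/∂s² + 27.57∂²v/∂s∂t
Rewriting in standard form: -38.526∂²v/∂s² - 27.57∂²v/∂s∂t - 29.5338∂²v/∂t² = 0. Elliptic (discriminant = -3791.1718152).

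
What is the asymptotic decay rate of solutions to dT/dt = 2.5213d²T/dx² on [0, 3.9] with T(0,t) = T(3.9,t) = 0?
Eigenvalues: λₙ = 2.5213n²π²/3.9².
First three modes:
  n=1: λ₁ = 2.5213π²/3.9² ≈ 1.636
  n=2: λ₂ = 10.0852π²/3.9² ≈ 6.544 (4× faster decay)
  n=3: λ₃ = 22.6917π²/3.9² ≈ 14.724 (9× faster decay)
As t → ∞, higher modes decay exponentially faster. The n=1 mode dominates: T ~ c₁ sin(πx/3.9) e^{-λ₁t}.
Decay rate: λ₁ = 2.5213π²/3.9² ≈ 1.636.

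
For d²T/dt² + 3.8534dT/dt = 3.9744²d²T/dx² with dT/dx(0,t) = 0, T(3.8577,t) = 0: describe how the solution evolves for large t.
T → 0. Damping (γ=3.8534) dissipates energy; oscillations decay exponentially.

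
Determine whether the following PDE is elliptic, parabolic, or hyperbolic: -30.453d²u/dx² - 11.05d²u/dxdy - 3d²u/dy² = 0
Coefficients: A = -30.453, B = -11.05, C = -3. B² - 4AC = -243.3335, which is negative, so the equation is elliptic.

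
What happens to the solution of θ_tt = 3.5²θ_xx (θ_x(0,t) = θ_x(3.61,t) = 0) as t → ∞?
θ oscillates about a mean that drifts linearly in t (generically unbounded; no decay). There is no damping, so the nonconstant modes persist as standing waves (energy conserved, no decay). But with Neumann conditions at both ends the constant mode has eigenvalue 0: the spatial mean M(t) of θ satisfies M'' = 0, so M(t) = M(0) + M'(0)·t. Unless the initial velocity has zero mean (∫θ_t(x,0)dx = 0), the solution grows linearly in t (unbounded, though not exponentially); if it does have zero mean, the solution stays bounded and simply oscillates.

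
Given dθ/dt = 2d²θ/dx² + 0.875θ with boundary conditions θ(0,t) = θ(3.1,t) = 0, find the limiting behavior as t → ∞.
θ → 0. Diffusion dominates reaction (r=0.875 < κπ²/L²≈2.05); solution decays.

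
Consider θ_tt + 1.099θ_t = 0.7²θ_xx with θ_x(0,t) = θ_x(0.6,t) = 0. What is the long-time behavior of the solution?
As t → ∞, θ → constant (steady state). Damping (γ=1.099) dissipates the nonconstant modes; with Neumann BCs the spatial average obeys M''+γM'=0 and tends to a finite limit.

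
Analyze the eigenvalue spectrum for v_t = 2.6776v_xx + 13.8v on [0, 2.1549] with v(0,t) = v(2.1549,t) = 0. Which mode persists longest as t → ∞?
Eigenvalues: λₙ = 2.6776n²π²/2.1549² - 13.8.
First three modes:
  n=1: λ₁ = 2.6776π²/2.1549² - 13.8 ≈ -8.109
  n=2: λ₂ = 10.7104π²/2.1549² - 13.8 ≈ 8.964
  n=3: λ₃ = 24.0984π²/2.1549² - 13.8 ≈ 37.419
Since 2.6776π²/2.1549² ≈ 5.691 < 13.8, λ₁ < 0.
The n=1 mode grows fastest (−λₙ is largest for n=1) → dominates.
Asymptotic: v ~ c₁ sin(πx/2.1549) e^{8.109t} (exponential growth at rate −λ₁ ≈ 8.109).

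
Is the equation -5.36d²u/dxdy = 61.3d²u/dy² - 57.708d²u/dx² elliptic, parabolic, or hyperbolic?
Rewriting in standard form: 57.708d²u/dx² - 5.36d²u/dxdy - 61.3d²u/dy² = 0. Computing B² - 4AC with A = 57.708, B = -5.36, C = -61.3: discriminant = 14178.7312 (positive). Answer: hyperbolic.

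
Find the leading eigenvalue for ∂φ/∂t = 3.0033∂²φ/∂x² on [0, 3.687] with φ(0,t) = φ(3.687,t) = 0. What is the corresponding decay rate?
Eigenvalues: λₙ = 3.0033n²π²/3.687².
First three modes:
  n=1: λ₁ = 3.0033π²/3.687² ≈ 2.18
  n=2: λ₂ = 12.0132π²/3.687² ≈ 8.722 (4× faster decay)
  n=3: λ₃ = 27.0297π²/3.687² ≈ 19.624 (9× faster decay)
As t → ∞, higher modes decay exponentially faster. The n=1 mode dominates: φ ~ c₁ sin(πx/3.687) e^{-λ₁t}.
Decay rate: λ₁ = 3.0033π²/3.687² ≈ 2.18.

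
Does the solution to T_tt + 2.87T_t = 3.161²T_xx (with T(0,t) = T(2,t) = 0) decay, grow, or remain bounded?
T → 0. Damping (γ=2.87) dissipates energy; oscillations decay exponentially.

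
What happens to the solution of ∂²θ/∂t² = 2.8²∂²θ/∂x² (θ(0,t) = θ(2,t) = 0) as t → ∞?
θ oscillates (no decay). Energy is conserved; the solution oscillates indefinitely as standing waves.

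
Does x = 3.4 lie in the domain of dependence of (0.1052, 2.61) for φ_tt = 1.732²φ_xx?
Yes. The domain of dependence is [-4.41532, 4.62572], and 3.4 ∈ [-4.41532, 4.62572].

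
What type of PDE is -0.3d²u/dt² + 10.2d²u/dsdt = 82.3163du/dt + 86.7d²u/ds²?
Rewriting in standard form: -86.7d²u/ds² + 10.2d²u/dsdt - 0.3d²u/dt² - 82.3163du/dt = 0. With A = -86.7, B = 10.2, C = -0.3, the discriminant is 0. This is a parabolic PDE.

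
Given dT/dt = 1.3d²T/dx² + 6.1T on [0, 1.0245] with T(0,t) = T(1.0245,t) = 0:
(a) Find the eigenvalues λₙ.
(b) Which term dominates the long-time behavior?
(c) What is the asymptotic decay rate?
Eigenvalues: λₙ = 1.3n²π²/1.0245² - 6.1.
First three modes:
  n=1: λ₁ = 1.3π²/1.0245² - 6.1 ≈ 6.124
  n=2: λ₂ = 5.2π²/1.0245² - 6.1 ≈ 42.797
  n=3: λ₃ = 11.7π²/1.0245² - 6.1 ≈ 103.917
Since 1.3π²/1.0245² ≈ 12.224 > 6.1, all λₙ > 0.
The n=1 mode decays slowest → dominates as t → ∞.
Asymptotic: T ~ c₁ sin(πx/1.0245) e^{-λ₁t} with decay rate λ₁ ≈ 6.124.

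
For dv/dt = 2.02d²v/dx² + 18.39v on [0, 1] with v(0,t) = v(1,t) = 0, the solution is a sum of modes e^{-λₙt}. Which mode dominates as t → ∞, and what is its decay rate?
Eigenvalues: λₙ = 2.02n²π²/1² - 18.39.
First three modes:
  n=1: λ₁ = 2.02π² - 18.39 ≈ 1.547
  n=2: λ₂ = 8.08π² - 18.39 ≈ 61.356
  n=3: λ₃ = 18.18π² - 18.39 ≈ 161.039
Since 2.02π² ≈ 19.937 > 18.39, all λₙ > 0.
The n=1 mode decays slowest → dominates as t → ∞.
Asymptotic: v ~ c₁ sin(πx/1) e^{-λ₁t} with decay rate λ₁ ≈ 1.547.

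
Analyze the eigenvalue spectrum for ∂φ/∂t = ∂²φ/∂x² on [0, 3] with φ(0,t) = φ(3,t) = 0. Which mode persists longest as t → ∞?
Eigenvalues: λₙ = n²π²/3².
First three modes:
  n=1: λ₁ = π²/3² ≈ 1.097
  n=2: λ₂ = 4π²/3² ≈ 4.386 (4× faster decay)
  n=3: λ₃ = 9π²/3² ≈ 9.87 (9× faster decay)
As t → ∞, higher modes decay exponentially faster. The n=1 mode dominates: φ ~ c₁ sin(πx/3) e^{-λ₁t}.
Decay rate: λ₁ = π²/3² ≈ 1.097.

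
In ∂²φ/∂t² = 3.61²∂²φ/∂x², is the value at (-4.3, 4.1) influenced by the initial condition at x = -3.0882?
Yes. The domain of dependence is [-19.101, 10.501], and -3.0882 ∈ [-19.101, 10.501].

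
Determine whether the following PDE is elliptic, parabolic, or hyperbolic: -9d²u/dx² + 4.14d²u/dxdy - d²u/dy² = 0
Coefficients: A = -9, B = 4.14, C = -1. B² - 4AC = -18.8604, which is negative, so the equation is elliptic.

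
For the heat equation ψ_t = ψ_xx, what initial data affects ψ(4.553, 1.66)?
The entire real line. The heat equation has infinite propagation speed: any initial disturbance instantly affects all points (though exponentially small far away).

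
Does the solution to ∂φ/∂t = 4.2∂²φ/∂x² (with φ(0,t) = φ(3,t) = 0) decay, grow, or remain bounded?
φ → 0. Heat diffuses out through both boundaries.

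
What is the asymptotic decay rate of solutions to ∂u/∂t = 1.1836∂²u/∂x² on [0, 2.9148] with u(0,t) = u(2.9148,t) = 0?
Eigenvalues: λₙ = 1.1836n²π²/2.9148².
First three modes:
  n=1: λ₁ = 1.1836π²/2.9148² ≈ 1.375
  n=2: λ₂ = 4.7344π²/2.9148² ≈ 5.5 (4× faster decay)
  n=3: λ₃ = 10.6524π²/2.9148² ≈ 12.375 (9× faster decay)
As t → ∞, higher modes decay exponentially faster. The n=1 mode dominates: u ~ c₁ sin(πx/2.9148) e^{-λ₁t}.
Decay rate: λ₁ = 1.1836π²/2.9148² ≈ 1.375.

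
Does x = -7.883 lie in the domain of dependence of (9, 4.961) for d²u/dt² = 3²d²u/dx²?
No. The domain of dependence is [-5.883, 23.883], and -7.883 is outside this interval.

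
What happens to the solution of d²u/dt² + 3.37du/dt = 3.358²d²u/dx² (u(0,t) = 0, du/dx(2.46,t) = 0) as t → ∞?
u → 0. Damping (γ=3.37) dissipates energy; oscillations decay exponentially.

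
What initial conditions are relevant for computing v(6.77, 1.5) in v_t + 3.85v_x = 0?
A single point: x = 0.995. The characteristic through (6.77, 1.5) is x - 3.85t = const, so x = 6.77 - 3.85·1.5 = 0.995.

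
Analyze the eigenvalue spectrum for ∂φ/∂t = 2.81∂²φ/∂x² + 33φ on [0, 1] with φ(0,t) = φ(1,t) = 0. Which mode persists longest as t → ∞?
Eigenvalues: λₙ = 2.81n²π²/1² - 33.
First three modes:
  n=1: λ₁ = 2.81π² - 33 ≈ -5.266
  n=2: λ₂ = 11.24π² - 33 ≈ 77.934
  n=3: λ₃ = 25.29π² - 33 ≈ 216.602
Since 2.81π² ≈ 27.734 < 33, λ₁ < 0.
The n=1 mode grows fastest (−λₙ is largest for n=1) → dominates.
Asymptotic: φ ~ c₁ sin(πx/1) e^{5.266t} (exponential growth at rate −λ₁ ≈ 5.266).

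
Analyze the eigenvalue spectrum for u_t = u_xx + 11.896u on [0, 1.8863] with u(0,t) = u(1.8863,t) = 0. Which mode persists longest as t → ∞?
Eigenvalues: λₙ = n²π²/1.8863² - 11.896.
First three modes:
  n=1: λ₁ = π²/1.8863² - 11.896 ≈ -9.122
  n=2: λ₂ = 4π²/1.8863² - 11.896 ≈ -0.801
  n=3: λ₃ = 9π²/1.8863² - 11.896 ≈ 13.068
Since π²/1.8863² ≈ 2.774 < 11.896, λ₁ < 0.
The n=1 mode grows fastest (−λₙ is largest for n=1) → dominates.
Asymptotic: u ~ c₁ sin(πx/1.8863) e^{9.122t} (exponential growth at rate −λ₁ ≈ 9.122).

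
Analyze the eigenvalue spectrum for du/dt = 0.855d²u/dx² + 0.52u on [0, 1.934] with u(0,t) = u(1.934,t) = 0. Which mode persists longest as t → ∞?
Eigenvalues: λₙ = 0.855n²π²/1.934² - 0.52.
First three modes:
  n=1: λ₁ = 0.855π²/1.934² - 0.52 ≈ 1.736
  n=2: λ₂ = 3.42π²/1.934² - 0.52 ≈ 8.504
  n=3: λ₃ = 7.695π²/1.934² - 0.52 ≈ 19.785
Since 0.855π²/1.934² ≈ 2.256 > 0.52, all λₙ > 0.
The n=1 mode decays slowest → dominates as t → ∞.
Asymptotic: u ~ c₁ sin(πx/1.934) e^{-λ₁t} with decay rate λ₁ ≈ 1.736.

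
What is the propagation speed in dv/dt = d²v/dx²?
Infinite. The heat equation is parabolic, not hyperbolic, so disturbances propagate instantly.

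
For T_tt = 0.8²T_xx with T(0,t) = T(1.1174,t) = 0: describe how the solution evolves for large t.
T oscillates (no decay). Energy is conserved; the solution oscillates indefinitely as standing waves.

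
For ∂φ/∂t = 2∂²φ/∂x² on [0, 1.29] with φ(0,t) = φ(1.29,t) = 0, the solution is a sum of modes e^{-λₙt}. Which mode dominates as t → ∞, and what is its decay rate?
Eigenvalues: λₙ = 2n²π²/1.29².
First three modes:
  n=1: λ₁ = 2π²/1.29² ≈ 11.862
  n=2: λ₂ = 8π²/1.29² ≈ 47.447 (4× faster decay)
  n=3: λ₃ = 18π²/1.29² ≈ 106.756 (9× faster decay)
As t → ∞, higher modes decay exponentially faster. The n=1 mode dominates: φ ~ c₁ sin(πx/1.29) e^{-λ₁t}.
Decay rate: λ₁ = 2π²/1.29² ≈ 11.862.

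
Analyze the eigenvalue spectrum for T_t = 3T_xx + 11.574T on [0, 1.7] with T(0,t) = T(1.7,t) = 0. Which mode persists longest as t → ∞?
Eigenvalues: λₙ = 3n²π²/1.7² - 11.574.
First three modes:
  n=1: λ₁ = 3π²/1.7² - 11.574 ≈ -1.329
  n=2: λ₂ = 12π²/1.7² - 11.574 ≈ 29.407
  n=3: λ₃ = 27π²/1.7² - 11.574 ≈ 80.633
Since 3π²/1.7² ≈ 10.245 < 11.574, λ₁ < 0.
The n=1 mode grows fastest (−λₙ is largest for n=1) → dominates.
Asymptotic: T ~ c₁ sin(πx/1.7) e^{1.329t} (exponential growth at rate −λ₁ ≈ 1.329).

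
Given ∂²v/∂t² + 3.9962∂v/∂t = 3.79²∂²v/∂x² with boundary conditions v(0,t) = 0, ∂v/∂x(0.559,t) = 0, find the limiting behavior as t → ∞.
v → 0. Damping (γ=3.9962) dissipates energy; oscillations decay exponentially.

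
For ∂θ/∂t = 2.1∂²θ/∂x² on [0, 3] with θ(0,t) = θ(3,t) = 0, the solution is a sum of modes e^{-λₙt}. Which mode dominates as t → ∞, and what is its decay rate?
Eigenvalues: λₙ = 2.1n²π²/3².
First three modes:
  n=1: λ₁ = 2.1π²/3² ≈ 2.303
  n=2: λ₂ = 8.4π²/3² ≈ 9.212 (4× faster decay)
  n=3: λ₃ = 18.9π²/3² ≈ 20.726 (9× faster decay)
As t → ∞, higher modes decay exponentially faster. The n=1 mode dominates: θ ~ c₁ sin(πx/3) e^{-λ₁t}.
Decay rate: λ₁ = 2.1π²/3² ≈ 2.303.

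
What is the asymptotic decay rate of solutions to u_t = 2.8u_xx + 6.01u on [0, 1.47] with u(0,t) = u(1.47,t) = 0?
Eigenvalues: λₙ = 2.8n²π²/1.47² - 6.01.
First three modes:
  n=1: λ₁ = 2.8π²/1.47² - 6.01 ≈ 6.779
  n=2: λ₂ = 11.2π²/1.47² - 6.01 ≈ 45.144
  n=3: λ₃ = 25.2π²/1.47² - 6.01 ≈ 109.087
Since 2.8π²/1.47² ≈ 12.789 > 6.01, all λₙ > 0.
The n=1 mode decays slowest → dominates as t → ∞.
Asymptotic: u ~ c₁ sin(πx/1.47) e^{-λ₁t} with decay rate λ₁ ≈ 6.779.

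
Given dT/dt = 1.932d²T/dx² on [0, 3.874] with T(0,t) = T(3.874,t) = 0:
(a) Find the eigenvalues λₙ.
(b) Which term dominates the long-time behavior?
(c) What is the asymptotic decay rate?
Eigenvalues: λₙ = 1.932n²π²/3.874².
First three modes:
  n=1: λ₁ = 1.932π²/3.874² ≈ 1.271
  n=2: λ₂ = 7.728π²/3.874² ≈ 5.082 (4× faster decay)
  n=3: λ₃ = 17.388π²/3.874² ≈ 11.435 (9× faster decay)
As t → ∞, higher modes decay exponentially faster. The n=1 mode dominates: T ~ c₁ sin(πx/3.874) e^{-λ₁t}.
Decay rate: λ₁ = 1.932π²/3.874² ≈ 1.271.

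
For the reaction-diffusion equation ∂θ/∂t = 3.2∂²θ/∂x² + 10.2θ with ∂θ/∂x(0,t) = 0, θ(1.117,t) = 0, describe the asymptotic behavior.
θ grows unboundedly. Reaction dominates diffusion (r=10.2 > κπ²/(4L²)≈6.33); solution grows exponentially.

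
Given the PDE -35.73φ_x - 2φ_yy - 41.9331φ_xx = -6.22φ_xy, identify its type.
Rewriting in standard form: -41.9331φ_xx + 6.22φ_xy - 2φ_yy - 35.73φ_x = 0. The second-order coefficients are A = -41.9331, B = 6.22, C = -2. Since B² - 4AC = -296.7764 < 0, this is an elliptic PDE.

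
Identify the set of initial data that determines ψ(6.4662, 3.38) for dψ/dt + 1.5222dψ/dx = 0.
A single point: x = 1.321164. The characteristic through (6.4662, 3.38) is x - 1.5222t = const, so x = 6.4662 - 1.5222·3.38 = 1.321164.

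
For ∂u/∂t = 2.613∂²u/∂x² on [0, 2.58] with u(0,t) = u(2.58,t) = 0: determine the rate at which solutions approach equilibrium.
Eigenvalues: λₙ = 2.613n²π²/2.58².
First three modes:
  n=1: λ₁ = 2.613π²/2.58² ≈ 3.874
  n=2: λ₂ = 10.452π²/2.58² ≈ 15.497 (4× faster decay)
  n=3: λ₃ = 23.517π²/2.58² ≈ 34.869 (9× faster decay)
As t → ∞, higher modes decay exponentially faster. The n=1 mode dominates: u ~ c₁ sin(πx/2.58) e^{-λ₁t}.
Decay rate: λ₁ = 2.613π²/2.58² ≈ 3.874.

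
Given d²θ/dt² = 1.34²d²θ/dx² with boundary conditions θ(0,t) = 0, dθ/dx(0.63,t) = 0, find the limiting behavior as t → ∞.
θ oscillates (no decay). Energy is conserved; the solution oscillates indefinitely as standing waves.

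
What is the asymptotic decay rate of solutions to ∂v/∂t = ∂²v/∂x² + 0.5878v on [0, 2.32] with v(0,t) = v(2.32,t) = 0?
Eigenvalues: λₙ = n²π²/2.32² - 0.5878.
First three modes:
  n=1: λ₁ = π²/2.32² - 0.5878 ≈ 1.246
  n=2: λ₂ = 4π²/2.32² - 0.5878 ≈ 6.747
  n=3: λ₃ = 9π²/2.32² - 0.5878 ≈ 15.915
Since π²/2.32² ≈ 1.834 > 0.5878, all λₙ > 0.
The n=1 mode decays slowest → dominates as t → ∞.
Asymptotic: v ~ c₁ sin(πx/2.32) e^{-λ₁t} with decay rate λ₁ ≈ 1.246.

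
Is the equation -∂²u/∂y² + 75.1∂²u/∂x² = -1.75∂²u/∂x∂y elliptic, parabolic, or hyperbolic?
Rewriting in standard form: 75.1∂²u/∂x² + 1.75∂²u/∂x∂y - ∂²u/∂y² = 0. Computing B² - 4AC with A = 75.1, B = 1.75, C = -1: discriminant = 303.4625 (positive). Answer: hyperbolic.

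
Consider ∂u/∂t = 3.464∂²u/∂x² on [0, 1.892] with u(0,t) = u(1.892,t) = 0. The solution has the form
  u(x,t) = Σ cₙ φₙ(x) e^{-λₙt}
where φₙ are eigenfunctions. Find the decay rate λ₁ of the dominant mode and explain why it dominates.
Eigenvalues: λₙ = 3.464n²π²/1.892².
First three modes:
  n=1: λ₁ = 3.464π²/1.892² ≈ 9.551
  n=2: λ₂ = 13.856π²/1.892² ≈ 38.203 (4× faster decay)
  n=3: λ₃ = 31.176π²/1.892² ≈ 85.956 (9× faster decay)
As t → ∞, higher modes decay exponentially faster. The n=1 mode dominates: u ~ c₁ sin(πx/1.892) e^{-λ₁t}.
Decay rate: λ₁ = 3.464π²/1.892² ≈ 9.551.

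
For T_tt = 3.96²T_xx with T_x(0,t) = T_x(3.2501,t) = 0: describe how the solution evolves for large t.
T oscillates about a mean that drifts linearly in t (generically unbounded; no decay). There is no damping, so the nonconstant modes persist as standing waves (energy conserved, no decay). But with Neumann conditions at both ends the constant mode has eigenvalue 0: the spatial mean M(t) of T satisfies M'' = 0, so M(t) = M(0) + M'(0)·t. Unless the initial velocity has zero mean (∫T_t(x,0)dx = 0), the solution grows linearly in t (unbounded, though not exponentially); if it does have zero mean, the solution stays bounded and simply oscillates.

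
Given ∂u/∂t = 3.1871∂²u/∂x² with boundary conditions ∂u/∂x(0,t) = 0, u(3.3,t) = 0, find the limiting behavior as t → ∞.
u → 0. Heat escapes through the Dirichlet boundary.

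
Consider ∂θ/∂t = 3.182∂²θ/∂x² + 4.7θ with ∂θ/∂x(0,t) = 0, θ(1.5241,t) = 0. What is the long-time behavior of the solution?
As t → ∞, θ grows unboundedly. Reaction dominates diffusion (r=4.7 > κπ²/(4L²)≈3.38); solution grows exponentially.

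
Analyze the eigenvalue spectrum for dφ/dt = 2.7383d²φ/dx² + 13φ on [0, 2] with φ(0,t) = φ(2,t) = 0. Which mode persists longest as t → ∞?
Eigenvalues: λₙ = 2.7383n²π²/2² - 13.
First three modes:
  n=1: λ₁ = 2.7383π²/2² - 13 ≈ -6.244
  n=2: λ₂ = 10.9532π²/2² - 13 ≈ 14.026
  n=3: λ₃ = 24.6447π²/2² - 13 ≈ 47.808
Since 2.7383π²/2² ≈ 6.756 < 13, λ₁ < 0.
The n=1 mode grows fastest (−λₙ is largest for n=1) → dominates.
Asymptotic: φ ~ c₁ sin(πx/2) e^{6.244t} (exponential growth at rate −λ₁ ≈ 6.244).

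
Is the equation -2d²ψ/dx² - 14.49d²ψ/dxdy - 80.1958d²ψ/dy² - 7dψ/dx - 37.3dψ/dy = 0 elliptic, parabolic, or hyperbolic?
Computing B² - 4AC with A = -2, B = -14.49, C = -80.1958: discriminant = -431.6063 (negative). Answer: elliptic.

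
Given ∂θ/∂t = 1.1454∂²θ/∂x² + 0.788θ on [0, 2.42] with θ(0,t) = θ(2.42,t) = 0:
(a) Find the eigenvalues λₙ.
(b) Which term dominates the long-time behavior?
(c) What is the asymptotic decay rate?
Eigenvalues: λₙ = 1.1454n²π²/2.42² - 0.788.
First three modes:
  n=1: λ₁ = 1.1454π²/2.42² - 0.788 ≈ 1.142
  n=2: λ₂ = 4.5816π²/2.42² - 0.788 ≈ 6.933
  n=3: λ₃ = 10.3086π²/2.42² - 0.788 ≈ 16.585
Since 1.1454π²/2.42² ≈ 1.93 > 0.788, all λₙ > 0.
The n=1 mode decays slowest → dominates as t → ∞.
Asymptotic: θ ~ c₁ sin(πx/2.42) e^{-λ₁t} with decay rate λ₁ ≈ 1.142.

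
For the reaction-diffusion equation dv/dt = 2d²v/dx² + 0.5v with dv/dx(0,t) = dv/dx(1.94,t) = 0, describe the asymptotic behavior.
v grows unboundedly. With Neumann BCs the constant mode has diffusion eigenvalue 0, so any r > 0 makes it grow like e^(0.5t); solution grows exponentially.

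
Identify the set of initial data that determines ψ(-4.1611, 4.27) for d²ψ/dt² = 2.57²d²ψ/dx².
Domain of dependence: [-15.135, 6.8128]. Signals travel at speed 2.57, so data within |x - -4.1611| ≤ 2.57·4.27 = 10.9739 can reach the point.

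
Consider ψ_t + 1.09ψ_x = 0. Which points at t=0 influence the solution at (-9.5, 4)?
A single point: x = -13.86. The characteristic through (-9.5, 4) is x - 1.09t = const, so x = -9.5 - 1.09·4 = -13.86.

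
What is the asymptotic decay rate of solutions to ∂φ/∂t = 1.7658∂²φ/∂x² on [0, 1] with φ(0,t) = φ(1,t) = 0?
Eigenvalues: λₙ = 1.7658n²π².
First three modes:
  n=1: λ₁ = 1.7658π² ≈ 17.428
  n=2: λ₂ = 7.0632π² ≈ 69.711 (4× faster decay)
  n=3: λ₃ = 15.8922π² ≈ 156.85 (9× faster decay)
As t → ∞, higher modes decay exponentially faster. The n=1 mode dominates: φ ~ c₁ sin(πx) e^{-λ₁t}.
Decay rate: λ₁ = 1.7658π² ≈ 17.428.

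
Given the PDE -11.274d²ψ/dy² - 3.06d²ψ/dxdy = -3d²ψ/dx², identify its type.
Rewriting in standard form: 3d²ψ/dx² - 3.06d²ψ/dxdy - 11.274d²ψ/dy² = 0. The second-order coefficients are A = 3, B = -3.06, C = -11.274. Since B² - 4AC = 144.6516 > 0, this is a hyperbolic PDE.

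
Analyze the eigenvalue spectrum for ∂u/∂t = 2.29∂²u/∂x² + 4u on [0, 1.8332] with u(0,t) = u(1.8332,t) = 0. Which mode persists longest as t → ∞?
Eigenvalues: λₙ = 2.29n²π²/1.8332² - 4.
First three modes:
  n=1: λ₁ = 2.29π²/1.8332² - 4 ≈ 2.725
  n=2: λ₂ = 9.16π²/1.8332² - 4 ≈ 22.901
  n=3: λ₃ = 20.61π²/1.8332² - 4 ≈ 56.528
Since 2.29π²/1.8332² ≈ 6.725 > 4, all λₙ > 0.
The n=1 mode decays slowest → dominates as t → ∞.
Asymptotic: u ~ c₁ sin(πx/1.8332) e^{-λ₁t} with decay rate λ₁ ≈ 2.725.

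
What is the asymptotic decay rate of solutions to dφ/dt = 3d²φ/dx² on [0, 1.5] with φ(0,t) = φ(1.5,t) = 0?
Eigenvalues: λₙ = 3n²π²/1.5².
First three modes:
  n=1: λ₁ = 3π²/1.5² ≈ 13.159
  n=2: λ₂ = 12π²/1.5² ≈ 52.638 (4× faster decay)
  n=3: λ₃ = 27π²/1.5² ≈ 118.435 (9× faster decay)
As t → ∞, higher modes decay exponentially faster. The n=1 mode dominates: φ ~ c₁ sin(πx/1.5) e^{-λ₁t}.
Decay rate: λ₁ = 3π²/1.5² ≈ 13.159.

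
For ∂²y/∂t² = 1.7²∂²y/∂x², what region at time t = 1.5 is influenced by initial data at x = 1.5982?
Domain of influence: [-0.9518, 4.1482]. Data at x = 1.5982 spreads outward at speed 1.7.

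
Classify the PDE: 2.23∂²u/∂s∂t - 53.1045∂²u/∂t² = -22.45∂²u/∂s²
Rewriting in standard form: 22.45∂²u/∂s² + 2.23∂²u/∂s∂t - 53.1045∂²u/∂t² = 0. A = 22.45, B = 2.23, C = -53.1045. Discriminant B² - 4AC = 4773.757. Since 4773.757 > 0, hyperbolic.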